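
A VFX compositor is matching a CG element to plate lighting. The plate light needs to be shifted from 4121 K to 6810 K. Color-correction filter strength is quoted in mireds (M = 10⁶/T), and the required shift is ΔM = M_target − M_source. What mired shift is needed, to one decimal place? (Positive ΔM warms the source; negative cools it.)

-95.8 mireds

M_source = 10⁶/4121 = 242.660; M_target = 10⁶/6810 = 146.843.
ΔM = 146.843 − 242.660 = -95.817 → -95.8 mireds, a cooling shift.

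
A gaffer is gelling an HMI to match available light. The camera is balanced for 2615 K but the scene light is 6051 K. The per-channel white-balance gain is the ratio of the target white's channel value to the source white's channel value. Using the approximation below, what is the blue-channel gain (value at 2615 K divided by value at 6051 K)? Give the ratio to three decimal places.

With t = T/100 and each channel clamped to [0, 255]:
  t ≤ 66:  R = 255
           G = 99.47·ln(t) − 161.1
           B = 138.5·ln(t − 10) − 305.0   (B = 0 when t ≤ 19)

At 6051 K (t = 60.51):
  B = 138.5·ln(60.51 − 10) − 305.0 = 138.5·ln 50.51 − 305.0 = 138.5·3.9222 − 305.0 = 238.221.
At 2615 K (t = 26.15):
  B = 138.5·ln(26.15 − 10) − 305.0 = 138.5·ln 16.15 − 305.0 = 138.5·2.7819 − 305.0 = 80.296.
Gain = 80.296 / 238.221 = 0.3371 → 0.337.

0.337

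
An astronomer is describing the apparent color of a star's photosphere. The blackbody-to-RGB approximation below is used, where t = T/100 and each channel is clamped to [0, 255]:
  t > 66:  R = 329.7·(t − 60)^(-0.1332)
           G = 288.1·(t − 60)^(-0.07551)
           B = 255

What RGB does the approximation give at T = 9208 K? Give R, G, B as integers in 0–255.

R=208, G=222, B=255

t = 9208/100 = 92.08; the t > 66 branch applies.
R = 329.7·(92.08 − 60)^(-0.1332) = 329.7·32.08^(-0.1332) = 329.7·0.63004 = 207.725.
G = 288.1·(92.08 − 60)^(-0.07551) = 288.1·32.08^(-0.07551) = 288.1·0.76960 = 221.721.
B = 255 by definition for t > 66.
Rounded: (208, 222, 255).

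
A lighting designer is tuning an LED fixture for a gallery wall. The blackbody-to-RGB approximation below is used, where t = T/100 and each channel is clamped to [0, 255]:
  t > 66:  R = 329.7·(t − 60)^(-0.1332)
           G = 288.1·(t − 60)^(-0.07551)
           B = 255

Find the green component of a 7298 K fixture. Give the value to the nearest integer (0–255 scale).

237

t = 7298/100 = 72.98; the t > 66 branch applies.
G = 288.1·(72.98 − 60)^(-0.07551) = 288.1·12.98^(-0.07551) = 288.1·0.82402 = 237.400.
Rounded: 237.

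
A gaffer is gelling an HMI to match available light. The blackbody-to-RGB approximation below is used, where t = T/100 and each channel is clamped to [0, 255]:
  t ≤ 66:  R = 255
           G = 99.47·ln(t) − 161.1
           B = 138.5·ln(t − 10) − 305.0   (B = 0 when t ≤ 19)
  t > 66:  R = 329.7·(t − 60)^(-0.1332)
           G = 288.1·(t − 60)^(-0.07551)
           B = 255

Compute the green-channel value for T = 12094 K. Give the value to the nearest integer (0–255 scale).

211

t = 12094/100 = 120.94; the t > 66 branch applies.
G = 288.1·(120.94 − 60)^(-0.07551) = 288.1·60.94^(-0.07551) = 288.1·0.73320 = 211.235.
Rounded: 211.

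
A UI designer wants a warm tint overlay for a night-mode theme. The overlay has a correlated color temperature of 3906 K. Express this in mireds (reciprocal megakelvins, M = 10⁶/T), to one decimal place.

M = 10⁶ / 3906 = 256.016 → 256.0 mireds.

256.0 mireds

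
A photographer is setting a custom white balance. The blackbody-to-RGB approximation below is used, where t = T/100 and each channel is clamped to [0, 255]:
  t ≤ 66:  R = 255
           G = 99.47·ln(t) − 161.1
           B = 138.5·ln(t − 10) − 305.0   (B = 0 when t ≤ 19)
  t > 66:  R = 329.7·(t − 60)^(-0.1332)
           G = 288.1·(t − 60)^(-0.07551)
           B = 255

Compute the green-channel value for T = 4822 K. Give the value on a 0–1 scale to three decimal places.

t = 4822/100 = 48.22; the t ≤ 66 branch applies.
G = 99.47·ln 48.22 − 161.1 = 99.47·3.8758 − 161.1 = 224.423.
On a 0–1 scale: 224.423/255 = 0.8801 → 0.880.

0.880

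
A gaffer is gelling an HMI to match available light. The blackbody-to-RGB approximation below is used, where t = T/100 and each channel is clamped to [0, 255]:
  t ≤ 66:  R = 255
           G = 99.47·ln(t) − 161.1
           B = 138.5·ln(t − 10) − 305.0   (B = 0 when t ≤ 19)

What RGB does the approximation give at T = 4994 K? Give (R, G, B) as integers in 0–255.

(255, 228, 206)

t = 4994/100 = 49.94; the t ≤ 66 branch applies.
R = 255 by definition for t ≤ 66.
G = 99.47·ln 49.94 − 161.1 = 99.47·3.9108 − 161.1 = 227.909.
B = 138.5·ln(49.94 − 10) − 305.0 = 138.5·ln 39.94 − 305.0 = 138.5·3.6874 − 305.0 = 205.702.
Rounded: (255, 228, 206).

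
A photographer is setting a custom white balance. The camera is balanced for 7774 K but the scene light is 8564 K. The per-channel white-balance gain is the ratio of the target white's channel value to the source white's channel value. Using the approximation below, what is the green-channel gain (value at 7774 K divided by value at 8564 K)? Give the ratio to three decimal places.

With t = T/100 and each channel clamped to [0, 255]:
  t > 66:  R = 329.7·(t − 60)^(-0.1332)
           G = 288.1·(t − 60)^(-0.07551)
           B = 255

1.028

At 8564 K (t = 85.64):
  G = 288.1·(85.64 − 60)^(-0.07551) = 288.1·25.64^(-0.07551) = 288.1·0.78273 = 225.505.
At 7774 K (t = 77.74):
  G = 288.1·(77.74 − 60)^(-0.07551) = 288.1·17.74^(-0.07551) = 288.1·0.80481 = 231.865.
Gain = 231.865 / 225.505 = 1.0282 → 1.028.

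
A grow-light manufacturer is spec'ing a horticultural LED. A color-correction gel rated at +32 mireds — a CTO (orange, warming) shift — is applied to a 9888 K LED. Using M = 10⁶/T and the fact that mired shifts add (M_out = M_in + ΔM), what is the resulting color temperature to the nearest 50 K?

7500 K

M_in = 10⁶/9888 = 101.13 mireds.
M_out = 101.13 + (+32) = 133.13 mireds.
T_out = 10⁶/133.13 = 7511.3 K → 7500 K.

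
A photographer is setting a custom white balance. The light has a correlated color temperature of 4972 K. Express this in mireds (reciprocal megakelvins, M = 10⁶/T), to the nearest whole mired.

M = 10⁶ / 4972 = 201.126 → 201 mireds.

201 mireds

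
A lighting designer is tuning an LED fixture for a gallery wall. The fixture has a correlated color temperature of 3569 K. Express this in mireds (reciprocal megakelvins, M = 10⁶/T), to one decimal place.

280.2 mireds

M = 10⁶ / 3569 = 280.191 → 280.2 mireds.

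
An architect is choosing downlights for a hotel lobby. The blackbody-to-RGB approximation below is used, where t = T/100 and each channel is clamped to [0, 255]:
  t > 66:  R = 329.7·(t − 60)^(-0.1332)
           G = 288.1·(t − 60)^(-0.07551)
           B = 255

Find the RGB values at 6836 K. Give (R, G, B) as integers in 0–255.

(248, 245, 255)

t = 6836/100 = 68.36; the t > 66 branch applies.
R = 329.7·(68.36 − 60)^(-0.1332) = 329.7·8.36^(-0.1332) = 329.7·0.75364 = 248.474.
G = 288.1·(68.36 − 60)^(-0.07551) = 288.1·8.36^(-0.07551) = 288.1·0.85185 = 245.419.
B = 255 by definition for t > 66.
Rounded: (248, 245, 255).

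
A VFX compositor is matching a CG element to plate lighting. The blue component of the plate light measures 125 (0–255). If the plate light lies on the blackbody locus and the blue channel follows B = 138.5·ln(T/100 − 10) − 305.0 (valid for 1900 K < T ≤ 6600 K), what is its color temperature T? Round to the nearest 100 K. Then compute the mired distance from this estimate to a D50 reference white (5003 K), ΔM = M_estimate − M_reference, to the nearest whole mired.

+113 mireds

ln(t − 10) = (125 + 305.0) / 138.5 = 3.1047.
t − 10 = e^3.1047 = 22.302, so t = 32.302.
T = 100·t = 3230 K → 3200 K to the nearest 100 K.
M_estimate = 10⁶/3200 = 312.50; M_reference = 10⁶/5003 = 199.88.
ΔM = 312.50 − 199.88 = 112.62 → +113 mireds.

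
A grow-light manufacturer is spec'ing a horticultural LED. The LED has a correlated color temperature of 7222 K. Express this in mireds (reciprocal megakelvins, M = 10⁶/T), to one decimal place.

138.5 mireds

M = 10⁶ / 7222 = 138.466 → 138.5 mireds.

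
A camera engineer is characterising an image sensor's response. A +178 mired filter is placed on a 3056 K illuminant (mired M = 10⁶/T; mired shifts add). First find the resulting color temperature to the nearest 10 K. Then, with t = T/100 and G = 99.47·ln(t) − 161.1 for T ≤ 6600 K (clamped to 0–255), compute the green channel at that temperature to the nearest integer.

M_in = 10⁶/3056 = 327.23; M_out = 327.23 + (+178) = 505.23.
T_out = 10⁶/505.23 = 1979.3 K → 1980 K; t = 19.8.
G = 99.47·ln 19.8 − 161.1 = 99.47·2.9857 − 161.1 = 135.886.
Rounded: 136.

136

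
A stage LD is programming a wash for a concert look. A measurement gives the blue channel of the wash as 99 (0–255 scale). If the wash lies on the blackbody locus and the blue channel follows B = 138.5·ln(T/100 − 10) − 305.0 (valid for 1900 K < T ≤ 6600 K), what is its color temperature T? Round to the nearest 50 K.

2850 K

ln(t − 10) = (99 + 305.0) / 138.5 = 2.9170.
t − 10 = e^2.9170 = 18.485, so t = 28.485.
T = 100·t = 2849 K → 2850 K to the nearest 50 K.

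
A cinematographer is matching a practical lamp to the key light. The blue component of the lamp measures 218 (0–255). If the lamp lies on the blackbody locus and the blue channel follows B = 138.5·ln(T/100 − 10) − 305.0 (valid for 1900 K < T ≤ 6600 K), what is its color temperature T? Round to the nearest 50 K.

ln(t − 10) = (218 + 305.0) / 138.5 = 3.7762.
t − 10 = e^3.7762 = 43.649, so t = 53.649.
T = 100·t = 5365 K → 5350 K to the nearest 50 K.

5350 K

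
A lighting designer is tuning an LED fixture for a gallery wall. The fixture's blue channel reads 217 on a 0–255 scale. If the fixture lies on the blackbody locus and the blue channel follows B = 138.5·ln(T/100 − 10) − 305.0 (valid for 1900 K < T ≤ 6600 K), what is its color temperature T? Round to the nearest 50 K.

5350 K

ln(t − 10) = (217 + 305.0) / 138.5 = 3.7690.
t − 10 = e^3.7690 = 43.335, so t = 53.335.
T = 100·t = 5333 K → 5350 K to the nearest 50 K.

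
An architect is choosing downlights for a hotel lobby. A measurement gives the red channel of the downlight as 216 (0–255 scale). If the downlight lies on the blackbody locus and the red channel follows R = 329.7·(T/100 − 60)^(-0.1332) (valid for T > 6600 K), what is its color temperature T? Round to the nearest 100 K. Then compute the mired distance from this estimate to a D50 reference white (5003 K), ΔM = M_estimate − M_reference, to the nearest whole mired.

(t − 60)^(-0.1332) = 216/329.7 = 0.65514.
t − 60 = 0.65514^(1/-0.1332) = 0.65514^(-7.508) = 23.926, so t = 83.926.
T = 100·t = 8393 K → 8400 K to the nearest 100 K.
M_estimate = 10⁶/8400 = 119.05; M_reference = 10⁶/5003 = 199.88.
ΔM = 119.05 − 199.88 = -80.83 → -81 mireds.

-81 mireds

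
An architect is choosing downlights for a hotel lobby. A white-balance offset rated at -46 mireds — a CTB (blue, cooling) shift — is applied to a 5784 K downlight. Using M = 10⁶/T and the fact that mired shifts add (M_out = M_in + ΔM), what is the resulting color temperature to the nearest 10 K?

7880 K

M_in = 10⁶/5784 = 172.89 mireds.
M_out = 172.89 + (-46) = 126.89 mireds.
T_out = 10⁶/126.89 = 7880.8 K → 7880 K.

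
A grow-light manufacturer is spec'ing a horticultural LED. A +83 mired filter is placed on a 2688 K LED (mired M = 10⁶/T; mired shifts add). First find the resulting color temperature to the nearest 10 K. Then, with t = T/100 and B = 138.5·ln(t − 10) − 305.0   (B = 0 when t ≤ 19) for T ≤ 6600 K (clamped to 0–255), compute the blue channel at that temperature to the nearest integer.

M_in = 10⁶/2688 = 372.02; M_out = 372.02 + (+83) = 455.02.
T_out = 10⁶/455.02 = 2197.7 K → 2200 K; t = 22.
B = 138.5·ln(22 − 10) − 305.0 = 138.5·ln 12 − 305.0 = 138.5·2.4849 − 305.0 = 39.160.
Rounded: 39.

39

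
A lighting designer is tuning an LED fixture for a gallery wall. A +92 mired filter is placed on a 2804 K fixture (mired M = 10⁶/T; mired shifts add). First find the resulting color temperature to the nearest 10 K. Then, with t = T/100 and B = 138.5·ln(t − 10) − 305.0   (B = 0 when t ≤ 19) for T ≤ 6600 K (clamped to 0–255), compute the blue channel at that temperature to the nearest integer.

M_in = 10⁶/2804 = 356.63; M_out = 356.63 + (+92) = 448.63.
T_out = 10⁶/448.63 = 2229.0 K → 2230 K; t = 22.3.
B = 138.5·ln(22.3 − 10) − 305.0 = 138.5·ln 12.3 − 305.0 = 138.5·2.5096 − 305.0 = 42.579.
Rounded: 43.

43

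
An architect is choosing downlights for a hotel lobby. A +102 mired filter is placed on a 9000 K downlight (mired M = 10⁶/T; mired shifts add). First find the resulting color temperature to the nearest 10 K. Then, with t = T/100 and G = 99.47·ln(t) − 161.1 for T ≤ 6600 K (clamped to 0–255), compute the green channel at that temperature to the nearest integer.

222

M_in = 10⁶/9000 = 111.11; M_out = 111.11 + (+102) = 213.11.
T_out = 10⁶/213.11 = 4692.4 K → 4690 K; t = 46.9.
G = 99.47·ln 46.9 − 161.1 = 99.47·3.8480 − 161.1 = 221.662.
Rounded: 222.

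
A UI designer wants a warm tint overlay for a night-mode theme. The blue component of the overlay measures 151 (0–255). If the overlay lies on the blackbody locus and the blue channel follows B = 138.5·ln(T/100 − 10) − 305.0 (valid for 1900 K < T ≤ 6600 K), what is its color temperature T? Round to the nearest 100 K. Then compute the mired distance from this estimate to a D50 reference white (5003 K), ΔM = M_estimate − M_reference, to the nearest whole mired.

+70 mireds

ln(t − 10) = (151 + 305.0) / 138.5 = 3.2924.
t − 10 = e^3.2924 = 26.908, so t = 36.908.
T = 100·t = 3691 K → 3700 K to the nearest 100 K.
M_estimate = 10⁶/3700 = 270.27; M_reference = 10⁶/5003 = 199.88.
ΔM = 270.27 − 199.88 = 70.39 → +70 mireds.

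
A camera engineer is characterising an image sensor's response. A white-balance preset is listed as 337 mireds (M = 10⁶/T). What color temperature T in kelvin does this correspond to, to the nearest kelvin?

2967 K

T = 10⁶ / 337 = 2967.36 K → 2967 K.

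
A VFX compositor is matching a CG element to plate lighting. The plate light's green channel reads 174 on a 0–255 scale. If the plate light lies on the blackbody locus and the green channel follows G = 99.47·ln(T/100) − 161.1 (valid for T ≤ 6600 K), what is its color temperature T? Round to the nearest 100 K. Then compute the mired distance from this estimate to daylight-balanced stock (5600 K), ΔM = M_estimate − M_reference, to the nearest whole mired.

ln t = (174 + 161.1) / 99.47 = 3.3689.
t = e^3.3689 = 29.045.
T = 100·t = 2905 K → 2900 K to the nearest 100 K.
M_estimate = 10⁶/2900 = 344.83; M_reference = 10⁶/5600 = 178.57.
ΔM = 344.83 − 178.57 = 166.26 → +166 mireds.

+166 mireds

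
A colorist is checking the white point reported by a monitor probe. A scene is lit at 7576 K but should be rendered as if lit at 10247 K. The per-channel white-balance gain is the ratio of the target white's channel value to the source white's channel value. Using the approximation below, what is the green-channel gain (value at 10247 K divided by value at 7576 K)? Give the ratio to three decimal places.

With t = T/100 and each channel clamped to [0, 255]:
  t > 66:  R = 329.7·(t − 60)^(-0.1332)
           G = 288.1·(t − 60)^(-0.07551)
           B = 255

At 7576 K (t = 75.76):
  G = 288.1·(75.76 − 60)^(-0.07551) = 288.1·15.76^(-0.07551) = 288.1·0.81203 = 233.946.
At 10247 K (t = 102.47):
  G = 288.1·(102.47 − 60)^(-0.07551) = 288.1·42.47^(-0.07551) = 288.1·0.75347 = 217.073.
Gain = 217.073 / 233.946 = 0.9279 → 0.928.

0.928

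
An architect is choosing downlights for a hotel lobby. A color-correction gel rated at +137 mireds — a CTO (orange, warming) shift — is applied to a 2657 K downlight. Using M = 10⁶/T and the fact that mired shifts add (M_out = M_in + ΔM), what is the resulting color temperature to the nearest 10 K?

1950 K

M_in = 10⁶/2657 = 376.36 mireds.
M_out = 376.36 + (+137) = 513.36 mireds.
T_out = 10⁶/513.36 = 1947.9 K → 1950 K.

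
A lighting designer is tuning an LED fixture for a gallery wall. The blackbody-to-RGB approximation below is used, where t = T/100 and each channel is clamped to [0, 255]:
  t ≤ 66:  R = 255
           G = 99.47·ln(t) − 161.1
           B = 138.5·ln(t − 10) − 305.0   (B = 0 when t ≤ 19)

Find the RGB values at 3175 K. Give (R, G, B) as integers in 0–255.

t = 3175/100 = 31.75; the t ≤ 66 branch applies.
R = 255 by definition for t ≤ 66.
G = 99.47·ln 31.75 − 161.1 = 99.47·3.4579 − 161.1 = 182.857.
B = 138.5·ln(31.75 − 10) − 305.0 = 138.5·ln 21.75 − 305.0 = 138.5·3.0796 − 305.0 = 121.527.
Rounded: (255, 183, 122).

(255, 183, 122)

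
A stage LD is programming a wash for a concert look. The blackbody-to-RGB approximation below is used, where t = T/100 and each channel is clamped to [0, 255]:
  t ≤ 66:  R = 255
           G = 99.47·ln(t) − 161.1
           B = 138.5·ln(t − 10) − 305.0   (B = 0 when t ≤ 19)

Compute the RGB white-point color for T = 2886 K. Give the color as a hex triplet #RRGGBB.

t = 2886/100 = 28.86; the t ≤ 66 branch applies.
R = 255 by definition for t ≤ 66.
G = 99.47·ln 28.86 − 161.1 = 99.47·3.3625 − 161.1 = 173.364.
B = 138.5·ln(28.86 − 10) − 305.0 = 138.5·ln 18.86 − 305.0 = 138.5·2.9370 − 305.0 = 101.780.
Rounded: (255, 173, 102).
In hex: #FFAD66.

#FFAD66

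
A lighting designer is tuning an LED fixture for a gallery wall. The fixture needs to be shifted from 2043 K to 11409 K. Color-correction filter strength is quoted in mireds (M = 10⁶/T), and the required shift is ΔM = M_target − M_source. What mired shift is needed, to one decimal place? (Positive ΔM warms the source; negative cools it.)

-401.8 mireds

M_source = 10⁶/2043 = 489.476; M_target = 10⁶/11409 = 87.650.
ΔM = 87.650 − 489.476 = -401.826 → -401.8 mireds, a cooling shift.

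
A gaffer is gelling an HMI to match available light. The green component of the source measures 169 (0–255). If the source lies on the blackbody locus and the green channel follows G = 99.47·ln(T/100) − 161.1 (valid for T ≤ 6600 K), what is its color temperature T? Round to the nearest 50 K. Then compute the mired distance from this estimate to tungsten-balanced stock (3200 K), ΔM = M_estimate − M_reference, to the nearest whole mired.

+51 mireds

ln t = (169 + 161.1) / 99.47 = 3.3186.
t = e^3.3186 = 27.621.
T = 100·t = 2762 K → 2750 K to the nearest 50 K.
M_estimate = 10⁶/2750 = 363.64; M_reference = 10⁶/3200 = 312.50.
ΔM = 363.64 − 312.50 = 51.14 → +51 mireds.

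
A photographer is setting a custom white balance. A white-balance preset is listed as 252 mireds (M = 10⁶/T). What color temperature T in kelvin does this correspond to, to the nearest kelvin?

T = 10⁶ / 252 = 3968.25 K → 3968 K.

3968 K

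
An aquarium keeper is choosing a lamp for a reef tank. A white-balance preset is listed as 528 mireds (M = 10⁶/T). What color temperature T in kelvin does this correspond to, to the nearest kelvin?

T = 10⁶ / 528 = 1893.94 K → 1894 K.

1894 K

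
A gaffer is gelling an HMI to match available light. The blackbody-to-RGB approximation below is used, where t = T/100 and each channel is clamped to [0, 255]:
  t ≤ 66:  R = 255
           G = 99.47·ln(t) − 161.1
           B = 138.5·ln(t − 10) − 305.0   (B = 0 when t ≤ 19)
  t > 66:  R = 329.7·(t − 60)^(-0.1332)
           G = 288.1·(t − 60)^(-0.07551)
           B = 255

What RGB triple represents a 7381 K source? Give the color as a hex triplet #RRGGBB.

#E8ECFF

t = 7381/100 = 73.81; the t > 66 branch applies.
R = 329.7·(73.81 − 60)^(-0.1332) = 329.7·13.81^(-0.1332) = 329.7·0.70490 = 232.405.
G = 288.1·(73.81 − 60)^(-0.07551) = 288.1·13.81^(-0.07551) = 288.1·0.82017 = 236.291.
B = 255 by definition for t > 66.
Rounded: (232, 236, 255).
In hex: #E8ECFF.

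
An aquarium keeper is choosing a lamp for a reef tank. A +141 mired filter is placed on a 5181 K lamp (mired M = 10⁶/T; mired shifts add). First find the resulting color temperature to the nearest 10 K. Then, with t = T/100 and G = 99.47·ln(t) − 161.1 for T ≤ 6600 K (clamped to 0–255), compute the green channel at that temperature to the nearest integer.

177

M_in = 10⁶/5181 = 193.01; M_out = 193.01 + (+141) = 334.01.
T_out = 10⁶/334.01 = 2993.9 K → 2990 K; t = 29.9.
G = 99.47·ln 29.9 − 161.1 = 99.47·3.3979 − 161.1 = 176.885.
Rounded: 177.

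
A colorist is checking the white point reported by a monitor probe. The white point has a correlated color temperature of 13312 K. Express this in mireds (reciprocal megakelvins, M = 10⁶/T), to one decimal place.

M = 10⁶ / 13312 = 75.120 → 75.1 mireds.

75.1 mireds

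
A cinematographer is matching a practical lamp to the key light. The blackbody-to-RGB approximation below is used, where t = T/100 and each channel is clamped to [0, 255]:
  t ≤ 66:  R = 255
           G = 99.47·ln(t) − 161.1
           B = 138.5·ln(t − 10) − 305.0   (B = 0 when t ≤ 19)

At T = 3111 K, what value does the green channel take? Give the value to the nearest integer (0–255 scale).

181

t = 3111/100 = 31.11; the t ≤ 66 branch applies.
G = 99.47·ln 31.11 − 161.1 = 99.47·3.4375 − 161.1 = 180.831.
Rounded: 181.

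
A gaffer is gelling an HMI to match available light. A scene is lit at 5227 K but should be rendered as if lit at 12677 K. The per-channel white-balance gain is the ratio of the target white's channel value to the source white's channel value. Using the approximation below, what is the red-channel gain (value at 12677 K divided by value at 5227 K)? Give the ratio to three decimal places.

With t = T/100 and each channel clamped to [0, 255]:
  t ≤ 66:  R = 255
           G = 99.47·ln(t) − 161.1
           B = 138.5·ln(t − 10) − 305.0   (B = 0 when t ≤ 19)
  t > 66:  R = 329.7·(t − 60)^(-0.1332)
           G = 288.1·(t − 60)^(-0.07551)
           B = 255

0.739

At 5227 K (t = 52.27):
  R = 255 by definition for t ≤ 66.
At 12677 K (t = 126.77):
  R = 329.7·(126.77 − 60)^(-0.1332) = 329.7·66.77^(-0.1332) = 329.7·0.57143 = 188.402.
Gain = 188.402 / 255.000 = 0.7388 → 0.739.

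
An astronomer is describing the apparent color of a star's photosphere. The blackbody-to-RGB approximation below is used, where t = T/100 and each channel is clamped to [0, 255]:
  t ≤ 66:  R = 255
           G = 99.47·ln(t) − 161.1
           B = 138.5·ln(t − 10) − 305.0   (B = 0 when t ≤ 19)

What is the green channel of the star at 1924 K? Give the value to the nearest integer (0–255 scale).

133

t = 1924/100 = 19.24; the t ≤ 66 branch applies.
G = 99.47·ln 19.24 − 161.1 = 99.47·2.9570 − 161.1 = 133.032.
Rounded: 133.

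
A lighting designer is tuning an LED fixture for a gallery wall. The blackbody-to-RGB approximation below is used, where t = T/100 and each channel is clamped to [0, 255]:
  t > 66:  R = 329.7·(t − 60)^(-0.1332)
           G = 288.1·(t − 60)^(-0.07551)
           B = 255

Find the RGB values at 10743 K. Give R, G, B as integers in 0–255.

t = 10743/100 = 107.43; the t > 66 branch applies.
R = 329.7·(107.43 − 60)^(-0.1332) = 329.7·47.43^(-0.1332) = 329.7·0.59807 = 197.183.
G = 288.1·(107.43 − 60)^(-0.07551) = 288.1·47.43^(-0.07551) = 288.1·0.74721 = 215.270.
B = 255 by definition for t > 66.
Rounded: (197, 215, 255).

R=197, G=215, B=255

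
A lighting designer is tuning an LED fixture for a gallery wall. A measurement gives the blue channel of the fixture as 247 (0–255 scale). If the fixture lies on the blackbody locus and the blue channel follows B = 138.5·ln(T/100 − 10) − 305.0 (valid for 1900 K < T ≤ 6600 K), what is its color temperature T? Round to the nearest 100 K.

6400 K

ln(t − 10) = (247 + 305.0) / 138.5 = 3.9856.
t − 10 = e^3.9856 = 53.815, so t = 63.815.
T = 100·t = 6382 K → 6400 K to the nearest 100 K.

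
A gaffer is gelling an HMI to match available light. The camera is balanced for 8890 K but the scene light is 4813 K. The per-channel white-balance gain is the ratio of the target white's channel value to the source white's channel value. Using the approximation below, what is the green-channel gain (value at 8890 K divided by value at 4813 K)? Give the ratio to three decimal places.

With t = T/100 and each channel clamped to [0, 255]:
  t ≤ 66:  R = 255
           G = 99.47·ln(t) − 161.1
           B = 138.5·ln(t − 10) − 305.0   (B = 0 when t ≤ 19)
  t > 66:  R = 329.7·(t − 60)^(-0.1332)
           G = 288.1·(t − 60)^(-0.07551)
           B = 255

At 4813 K (t = 48.13):
  G = 99.47·ln 48.13 − 161.1 = 99.47·3.8739 − 161.1 = 224.237.
At 8890 K (t = 88.9):
  G = 288.1·(88.9 − 60)^(-0.07551) = 288.1·28.9^(-0.07551) = 288.1·0.77569 = 223.476.
Gain = 223.476 / 224.237 = 0.9966 → 0.997.

0.997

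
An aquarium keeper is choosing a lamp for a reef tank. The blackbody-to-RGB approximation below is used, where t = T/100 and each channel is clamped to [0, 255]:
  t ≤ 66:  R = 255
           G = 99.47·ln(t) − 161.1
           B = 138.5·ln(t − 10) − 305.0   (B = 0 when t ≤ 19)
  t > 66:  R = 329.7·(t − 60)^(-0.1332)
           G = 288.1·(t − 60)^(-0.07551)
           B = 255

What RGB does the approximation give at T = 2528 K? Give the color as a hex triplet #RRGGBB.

#FFA049

t = 2528/100 = 25.28; the t ≤ 66 branch applies.
R = 255 by definition for t ≤ 66.
G = 99.47·ln 25.28 − 161.1 = 99.47·3.2300 − 161.1 = 160.189.
B = 138.5·ln(25.28 − 10) − 305.0 = 138.5·ln 15.28 − 305.0 = 138.5·2.7265 − 305.0 = 72.626.
Rounded: (255, 160, 73).
In hex: #FFA049.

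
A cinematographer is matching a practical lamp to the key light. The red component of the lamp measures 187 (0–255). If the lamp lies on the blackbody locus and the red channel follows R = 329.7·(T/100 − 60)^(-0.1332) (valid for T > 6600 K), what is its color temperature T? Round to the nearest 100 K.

13100 K

(t − 60)^(-0.1332) = 187/329.7 = 0.56718.
t − 60 = 0.56718^(1/-0.1332) = 0.56718^(-7.508) = 70.620, so t = 130.620.
T = 100·t = 13062 K → 13100 K to the nearest 100 K.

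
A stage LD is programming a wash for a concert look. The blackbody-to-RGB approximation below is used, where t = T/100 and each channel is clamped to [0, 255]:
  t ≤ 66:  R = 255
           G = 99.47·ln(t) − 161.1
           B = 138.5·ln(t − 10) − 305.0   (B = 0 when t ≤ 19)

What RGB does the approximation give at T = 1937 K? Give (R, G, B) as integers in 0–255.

(255, 134, 5)

t = 1937/100 = 19.37; the t ≤ 66 branch applies.
R = 255 by definition for t ≤ 66.
G = 99.47·ln 19.37 − 161.1 = 99.47·2.9637 − 161.1 = 133.702.
B = 138.5·ln(19.37 − 10) − 305.0 = 138.5·ln 9.37 − 305.0 = 138.5·2.2375 − 305.0 = 4.896.
Rounded: (255, 134, 5).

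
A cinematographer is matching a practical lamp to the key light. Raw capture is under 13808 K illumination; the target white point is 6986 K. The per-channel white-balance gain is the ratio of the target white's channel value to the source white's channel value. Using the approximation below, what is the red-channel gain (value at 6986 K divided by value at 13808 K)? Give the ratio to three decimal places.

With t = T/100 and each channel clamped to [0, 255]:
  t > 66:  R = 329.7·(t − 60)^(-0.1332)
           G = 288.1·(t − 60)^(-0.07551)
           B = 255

1.317

At 13808 K (t = 138.08):
  R = 329.7·(138.08 − 60)^(-0.1332) = 329.7·78.08^(-0.1332) = 329.7·0.55965 = 184.515.
At 6986 K (t = 69.86):
  R = 329.7·(69.86 − 60)^(-0.1332) = 329.7·9.86^(-0.1332) = 329.7·0.73725 = 243.072.
Gain = 243.072 / 184.515 = 1.3174 → 1.317.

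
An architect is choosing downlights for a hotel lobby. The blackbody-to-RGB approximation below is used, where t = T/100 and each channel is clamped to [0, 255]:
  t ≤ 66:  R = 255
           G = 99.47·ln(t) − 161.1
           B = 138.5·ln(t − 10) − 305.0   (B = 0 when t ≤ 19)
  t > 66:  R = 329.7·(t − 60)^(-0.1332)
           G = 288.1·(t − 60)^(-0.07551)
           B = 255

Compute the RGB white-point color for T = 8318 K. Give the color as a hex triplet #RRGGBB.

#D9E3FF

t = 8318/100 = 83.18; the t > 66 branch applies.
R = 329.7·(83.18 − 60)^(-0.1332) = 329.7·23.18^(-0.1332) = 329.7·0.65791 = 216.913.
G = 288.1·(83.18 − 60)^(-0.07551) = 288.1·23.18^(-0.07551) = 288.1·0.78872 = 227.229.
B = 255 by definition for t > 66.
Rounded: (217, 227, 255).
In hex: #D9E3FF.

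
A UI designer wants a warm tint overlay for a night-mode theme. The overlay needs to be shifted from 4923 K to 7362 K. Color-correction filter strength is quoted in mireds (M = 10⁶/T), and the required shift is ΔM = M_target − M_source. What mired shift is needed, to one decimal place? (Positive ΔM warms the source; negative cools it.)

-67.3 mireds

M_source = 10⁶/4923 = 203.128; M_target = 10⁶/7362 = 135.833.
ΔM = 135.833 − 203.128 = -67.296 → -67.3 mireds, a cooling shift.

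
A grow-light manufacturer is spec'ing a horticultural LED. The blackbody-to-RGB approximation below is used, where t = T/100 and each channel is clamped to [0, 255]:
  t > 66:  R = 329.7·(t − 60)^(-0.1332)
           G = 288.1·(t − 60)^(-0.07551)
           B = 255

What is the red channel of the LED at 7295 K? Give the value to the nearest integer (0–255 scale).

t = 7295/100 = 72.95; the t > 66 branch applies.
R = 329.7·(72.95 − 60)^(-0.1332) = 329.7·12.95^(-0.1332) = 329.7·0.71096 = 234.404.
Rounded: 234.

234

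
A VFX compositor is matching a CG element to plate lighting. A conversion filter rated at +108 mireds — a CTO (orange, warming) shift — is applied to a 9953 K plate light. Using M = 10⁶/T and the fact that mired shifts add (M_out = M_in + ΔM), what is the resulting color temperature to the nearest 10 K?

M_in = 10⁶/9953 = 100.47 mireds.
M_out = 100.47 + (+108) = 208.47 mireds.
T_out = 10⁶/208.47 = 4796.8 K → 4800 K.

4800 K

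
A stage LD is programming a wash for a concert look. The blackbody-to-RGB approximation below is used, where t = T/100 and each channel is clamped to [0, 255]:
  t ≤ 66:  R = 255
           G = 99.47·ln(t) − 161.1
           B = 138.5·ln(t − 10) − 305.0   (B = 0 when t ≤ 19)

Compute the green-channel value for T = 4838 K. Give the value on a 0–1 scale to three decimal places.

0.881

t = 4838/100 = 48.38; the t ≤ 66 branch applies.
G = 99.47·ln 48.38 − 161.1 = 99.47·3.8791 − 161.1 = 224.753.
On a 0–1 scale: 224.753/255 = 0.8814 → 0.881.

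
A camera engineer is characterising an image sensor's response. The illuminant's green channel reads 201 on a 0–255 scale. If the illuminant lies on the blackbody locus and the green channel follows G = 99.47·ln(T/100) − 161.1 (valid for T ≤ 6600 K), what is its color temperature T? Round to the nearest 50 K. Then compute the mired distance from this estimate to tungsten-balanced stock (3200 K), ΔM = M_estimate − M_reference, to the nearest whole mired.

ln t = (201 + 161.1) / 99.47 = 3.6403.
t = e^3.6403 = 38.103.
T = 100·t = 3810 K → 3800 K to the nearest 50 K.
M_estimate = 10⁶/3800 = 263.16; M_reference = 10⁶/3200 = 312.50.
ΔM = 263.16 − 312.50 = -49.34 → -49 mireds.

-49 mireds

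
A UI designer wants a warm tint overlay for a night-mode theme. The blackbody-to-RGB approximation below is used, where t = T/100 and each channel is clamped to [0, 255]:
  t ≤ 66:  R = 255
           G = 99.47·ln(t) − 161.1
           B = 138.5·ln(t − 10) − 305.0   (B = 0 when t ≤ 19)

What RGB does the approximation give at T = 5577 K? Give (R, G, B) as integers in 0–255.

t = 5577/100 = 55.77; the t ≤ 66 branch applies.
R = 255 by definition for t ≤ 66.
G = 99.47·ln 55.77 − 161.1 = 99.47·4.0212 − 161.1 = 238.892.
B = 138.5·ln(55.77 − 10) − 305.0 = 138.5·ln 45.77 − 305.0 = 138.5·3.8236 − 305.0 = 224.573.
Rounded: (255, 239, 225).

(255, 239, 225)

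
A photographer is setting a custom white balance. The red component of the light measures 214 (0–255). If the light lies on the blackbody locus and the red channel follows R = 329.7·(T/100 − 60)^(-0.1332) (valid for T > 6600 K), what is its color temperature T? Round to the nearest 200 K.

(t − 60)^(-0.1332) = 214/329.7 = 0.64907.
t − 60 = 0.64907^(1/-0.1332) = 0.64907^(-7.508) = 25.657, so t = 85.657.
T = 100·t = 8566 K → 8600 K to the nearest 200 K.

8600 K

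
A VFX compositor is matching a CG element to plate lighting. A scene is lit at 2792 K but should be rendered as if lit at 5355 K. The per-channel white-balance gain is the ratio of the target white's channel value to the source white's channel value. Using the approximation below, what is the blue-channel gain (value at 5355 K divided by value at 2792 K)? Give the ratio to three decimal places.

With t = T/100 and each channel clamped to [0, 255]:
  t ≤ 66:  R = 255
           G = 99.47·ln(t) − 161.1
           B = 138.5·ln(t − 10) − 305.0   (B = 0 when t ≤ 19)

2.299

At 2792 K (t = 27.92):
  B = 138.5·ln(27.92 − 10) − 305.0 = 138.5·ln 17.92 − 305.0 = 138.5·2.8859 − 305.0 = 94.700.
At 5355 K (t = 53.55):
  B = 138.5·ln(53.55 − 10) − 305.0 = 138.5·ln 43.55 − 305.0 = 138.5·3.7739 − 305.0 = 217.686.
Gain = 217.686 / 94.700 = 2.2987 → 2.299.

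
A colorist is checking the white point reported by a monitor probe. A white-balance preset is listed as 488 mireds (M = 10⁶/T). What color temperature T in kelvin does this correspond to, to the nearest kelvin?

T = 10⁶ / 488 = 2049.18 K → 2049 K.

2049 K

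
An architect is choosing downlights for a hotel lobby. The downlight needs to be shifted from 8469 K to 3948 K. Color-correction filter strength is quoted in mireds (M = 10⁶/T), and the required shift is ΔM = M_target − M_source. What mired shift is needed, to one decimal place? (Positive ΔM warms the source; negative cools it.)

+135.2 mireds

M_source = 10⁶/8469 = 118.078; M_target = 10⁶/3948 = 253.293.
ΔM = 253.293 − 118.078 = 135.215 → +135.2 mireds, a warming shift.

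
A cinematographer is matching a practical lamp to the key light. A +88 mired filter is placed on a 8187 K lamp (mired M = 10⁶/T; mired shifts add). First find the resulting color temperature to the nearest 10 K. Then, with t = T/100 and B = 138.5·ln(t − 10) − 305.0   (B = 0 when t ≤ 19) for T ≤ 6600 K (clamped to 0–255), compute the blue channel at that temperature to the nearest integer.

197

M_in = 10⁶/8187 = 122.14; M_out = 122.14 + (+88) = 210.14.
T_out = 10⁶/210.14 = 4758.6 K → 4760 K; t = 47.6.
B = 138.5·ln(47.6 − 10) − 305.0 = 138.5·ln 37.6 − 305.0 = 138.5·3.6270 − 305.0 = 197.340.
Rounded: 197.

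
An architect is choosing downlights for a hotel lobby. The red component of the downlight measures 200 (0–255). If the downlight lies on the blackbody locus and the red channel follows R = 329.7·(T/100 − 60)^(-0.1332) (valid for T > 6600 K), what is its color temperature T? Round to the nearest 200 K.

10200 K

(t − 60)^(-0.1332) = 200/329.7 = 0.60661.
t − 60 = 0.60661^(1/-0.1332) = 0.60661^(-7.508) = 42.638, so t = 102.638.
T = 100·t = 10264 K → 10200 K to the nearest 200 K.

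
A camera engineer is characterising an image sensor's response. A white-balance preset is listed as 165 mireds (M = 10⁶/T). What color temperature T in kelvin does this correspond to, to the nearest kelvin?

6061 K

T = 10⁶ / 165 = 6060.61 K → 6061 K.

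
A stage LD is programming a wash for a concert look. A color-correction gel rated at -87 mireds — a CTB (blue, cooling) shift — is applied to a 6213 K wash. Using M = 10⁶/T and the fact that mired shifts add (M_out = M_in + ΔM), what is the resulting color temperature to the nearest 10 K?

M_in = 10⁶/6213 = 160.95 mireds.
M_out = 160.95 + (-87) = 73.95 mireds.
T_out = 10⁶/73.95 = 13522.1 K → 13520 K.

13520 K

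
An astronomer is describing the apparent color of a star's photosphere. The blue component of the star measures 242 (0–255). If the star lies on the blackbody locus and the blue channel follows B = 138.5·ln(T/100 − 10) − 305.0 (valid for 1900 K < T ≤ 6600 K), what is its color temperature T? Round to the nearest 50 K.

6200 K

ln(t − 10) = (242 + 305.0) / 138.5 = 3.9495.
t − 10 = e^3.9495 = 51.907, so t = 61.907.
T = 100·t = 6191 K → 6200 K to the nearest 50 K.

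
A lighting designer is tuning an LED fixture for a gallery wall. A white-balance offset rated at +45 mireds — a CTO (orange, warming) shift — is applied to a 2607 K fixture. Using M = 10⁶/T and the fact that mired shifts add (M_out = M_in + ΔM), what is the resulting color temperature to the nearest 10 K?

M_in = 10⁶/2607 = 383.58 mireds.
M_out = 383.58 + (+45) = 428.58 mireds.
T_out = 10⁶/428.58 = 2333.3 K → 2330 K.

2330 K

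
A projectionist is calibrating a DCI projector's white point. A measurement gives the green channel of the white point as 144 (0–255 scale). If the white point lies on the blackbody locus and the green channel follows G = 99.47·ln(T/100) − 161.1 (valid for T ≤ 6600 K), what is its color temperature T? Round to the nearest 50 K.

ln t = (144 + 161.1) / 99.47 = 3.0673.
t = e^3.0673 = 21.483.
T = 100·t = 2148 K → 2150 K to the nearest 50 K.

2150 K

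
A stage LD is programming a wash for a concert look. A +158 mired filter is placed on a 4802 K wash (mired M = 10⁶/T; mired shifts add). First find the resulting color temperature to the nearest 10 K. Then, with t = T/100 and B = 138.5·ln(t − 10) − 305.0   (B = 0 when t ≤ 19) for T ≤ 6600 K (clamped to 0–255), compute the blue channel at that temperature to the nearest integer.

M_in = 10⁶/4802 = 208.25; M_out = 208.25 + (+158) = 366.25.
T_out = 10⁶/366.25 = 2730.4 K → 2730 K; t = 27.3.
B = 138.5·ln(27.3 − 10) − 305.0 = 138.5·ln 17.3 − 305.0 = 138.5·2.8507 − 305.0 = 89.823.
Rounded: 90.

90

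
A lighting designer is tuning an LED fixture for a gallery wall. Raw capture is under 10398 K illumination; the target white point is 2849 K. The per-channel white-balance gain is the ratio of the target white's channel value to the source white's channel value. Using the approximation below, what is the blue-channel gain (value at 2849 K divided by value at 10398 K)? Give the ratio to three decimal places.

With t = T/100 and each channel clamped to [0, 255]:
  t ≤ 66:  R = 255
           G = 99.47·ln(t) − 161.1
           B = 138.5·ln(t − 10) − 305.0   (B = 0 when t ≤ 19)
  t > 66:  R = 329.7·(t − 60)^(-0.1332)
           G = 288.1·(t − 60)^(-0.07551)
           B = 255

0.388

At 10398 K (t = 103.98):
  B = 255 by definition for t > 66.
At 2849 K (t = 28.49):
  B = 138.5·ln(28.49 − 10) − 305.0 = 138.5·ln 18.49 − 305.0 = 138.5·2.9172 − 305.0 = 99.036.
Gain = 99.036 / 255.000 = 0.3884 → 0.388.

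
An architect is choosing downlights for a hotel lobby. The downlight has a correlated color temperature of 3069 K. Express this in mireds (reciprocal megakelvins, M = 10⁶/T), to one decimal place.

M = 10⁶ / 3069 = 325.839 → 325.8 mireds.

325.8 mireds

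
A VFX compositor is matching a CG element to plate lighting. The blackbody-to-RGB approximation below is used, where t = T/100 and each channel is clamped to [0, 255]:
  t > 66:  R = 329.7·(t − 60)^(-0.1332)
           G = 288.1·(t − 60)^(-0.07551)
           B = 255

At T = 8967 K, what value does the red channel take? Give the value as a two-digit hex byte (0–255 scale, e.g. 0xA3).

0xD2

t = 8967/100 = 89.67; the t > 66 branch applies.
R = 329.7·(89.67 − 60)^(-0.1332) = 329.7·29.67^(-0.1332) = 329.7·0.63663 = 209.897.
Rounded: 210; in hex, 0xD2.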